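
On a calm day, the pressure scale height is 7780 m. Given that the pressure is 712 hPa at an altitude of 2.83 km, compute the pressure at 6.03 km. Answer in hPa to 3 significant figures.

P ≈ 472 hPa

Between two levels, P₂ = P₁ exp(−Δz/H) with Δz = z₂ − z₁.
Δz = 6030.0 − 2830.0 = 3200.0 m; Δz/H = 3200.0/7780.0 = 0.41131.
P₂ = 712 × exp(−0.41131) = 712 × 0.66278 = 471.90 hPa.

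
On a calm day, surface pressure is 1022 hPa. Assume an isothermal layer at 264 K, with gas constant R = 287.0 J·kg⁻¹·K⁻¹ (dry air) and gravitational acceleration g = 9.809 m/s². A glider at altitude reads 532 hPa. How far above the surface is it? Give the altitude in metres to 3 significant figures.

z ≈ 5040 m

Scale height: H = RT/g = 287.0 × 264 / 9.809 = 7724.3 m.
Invert the barometric formula: z = H ln(P₀/P).
P₀/P = 1022/532 = 1.9211; ln(1.9211) = 0.65290.
z = 7724.3 × 0.65290 = 5043.2 m.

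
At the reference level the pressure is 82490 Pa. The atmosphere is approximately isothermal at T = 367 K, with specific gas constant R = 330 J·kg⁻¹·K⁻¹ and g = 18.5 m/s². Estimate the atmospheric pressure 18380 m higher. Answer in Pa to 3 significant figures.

Scale height: H = RT/g = 330 × 367 / 18.5 = 6546.5 m.
Barometric formula: P = P₀ exp(−z/H).
z/H = 18380/6546.5 = 2.8076; exp(−2.8076) = 0.060350.
P = 82490 × 0.060350 = 4978.3 Pa.

P ≈ 4980 Pa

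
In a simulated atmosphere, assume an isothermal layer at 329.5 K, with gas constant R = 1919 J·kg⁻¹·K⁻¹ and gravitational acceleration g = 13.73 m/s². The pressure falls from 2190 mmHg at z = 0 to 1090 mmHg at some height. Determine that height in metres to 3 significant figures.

z ≈ 32100 m

Scale height: H = RT/g = 1919 × 329.5 / 13.73 = 46053 m.
Invert the barometric formula: z = H ln(P₀/P).
P₀/P = 2190/1090 = 2.0092; ln(2.0092) = 0.69774.
z = 46053 × 0.69774 = 32133 m.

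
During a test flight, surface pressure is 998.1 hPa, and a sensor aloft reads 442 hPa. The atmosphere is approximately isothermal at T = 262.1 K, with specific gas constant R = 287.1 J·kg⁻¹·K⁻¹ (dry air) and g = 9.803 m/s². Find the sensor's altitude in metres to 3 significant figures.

Scale height: H = RT/g = 287.1 × 262.1 / 9.803 = 7676.1 m.
Invert the barometric formula: z = H ln(P₀/P).
P₀/P = 998.1/442 = 2.2581; ln(2.2581) = 0.81452.
z = 7676.1 × 0.81452 = 6252.3 m.

z ≈ 6250 m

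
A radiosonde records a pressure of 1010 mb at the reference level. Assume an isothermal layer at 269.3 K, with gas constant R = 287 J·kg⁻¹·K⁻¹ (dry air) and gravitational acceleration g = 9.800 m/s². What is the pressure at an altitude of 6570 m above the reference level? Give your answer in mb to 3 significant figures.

Scale height: H = RT/g = 287 × 269.3 / 9.800 = 7886.6 m.
Barometric formula: P = P₀ exp(−z/H).
z/H = 6570.0/7886.6 = 0.83306; exp(−0.83306) = 0.43472.
P = 1010 × 0.43472 = 439.07 mb.

P ≈ 439 mb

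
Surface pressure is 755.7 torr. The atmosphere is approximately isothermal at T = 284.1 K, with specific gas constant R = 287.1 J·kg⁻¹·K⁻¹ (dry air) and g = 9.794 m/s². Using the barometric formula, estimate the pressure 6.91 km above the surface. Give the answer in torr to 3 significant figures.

P ≈ 330 torr

Scale height: H = RT/g = 287.1 × 284.1 / 9.794 = 8328.1 m.
Barometric formula: P = P₀ exp(−z/H).
z/H = 6910.0/8328.1 = 0.82972; exp(−0.82972) = 0.43617.
P = 755.7 × 0.43617 = 329.61 torr.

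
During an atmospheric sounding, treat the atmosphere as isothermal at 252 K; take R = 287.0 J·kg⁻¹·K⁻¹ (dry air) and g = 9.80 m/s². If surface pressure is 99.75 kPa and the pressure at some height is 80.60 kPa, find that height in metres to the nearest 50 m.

z ≈ 1550 m

Scale height: H = RT/g = 287.0 × 252 / 9.80 = 7380.0 m.
Invert the barometric formula: z = H ln(P₀/P).
P₀/P = 99.75/80.60 = 1.2376; ln(1.2376) = 0.21317.
z = 7380.0 × 0.21317 = 1573.2 m.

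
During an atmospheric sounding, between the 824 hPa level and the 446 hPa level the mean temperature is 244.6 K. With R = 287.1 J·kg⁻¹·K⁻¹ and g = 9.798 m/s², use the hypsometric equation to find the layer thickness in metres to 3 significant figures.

Hypsometric equation: Δz = (R T̄/g) ln(P₁/P₂).
R T̄/g = 287.1 × 244.6 / 9.798 = 7167.2 m.
ln(824/446) = ln(1.8475) = 0.61383.
Δz = 7167.2 × 0.61383 = 4399.4 m.

Δz ≈ 4400 m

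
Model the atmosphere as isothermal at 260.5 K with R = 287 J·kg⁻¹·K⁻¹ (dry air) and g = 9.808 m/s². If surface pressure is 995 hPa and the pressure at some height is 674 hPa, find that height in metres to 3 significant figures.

Scale height: H = RT/g = 287 × 260.5 / 9.808 = 7622.7 m.
Invert the barometric formula: z = H ln(P₀/P).
P₀/P = 995/674 = 1.4763; ln(1.4763) = 0.38954.
z = 7622.7 × 0.38954 = 2969.3 m.

z ≈ 2970 m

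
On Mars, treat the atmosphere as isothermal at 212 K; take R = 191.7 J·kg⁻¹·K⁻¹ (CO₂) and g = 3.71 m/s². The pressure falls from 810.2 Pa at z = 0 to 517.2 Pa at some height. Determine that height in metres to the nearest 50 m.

z ≈ 4900 m

Scale height: H = RT/g = 191.7 × 212 / 3.71 = 10954 m.
Invert the barometric formula: z = H ln(P₀/P).
P₀/P = 810.2/517.2 = 1.5665; ln(1.5665) = 0.44884.
z = 10954 × 0.44884 = 4916.6 m.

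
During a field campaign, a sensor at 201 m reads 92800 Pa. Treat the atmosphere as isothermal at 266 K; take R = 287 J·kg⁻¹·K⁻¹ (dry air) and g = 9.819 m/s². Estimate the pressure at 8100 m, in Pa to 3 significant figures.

Scale height: H = RT/g = 287 × 266 / 9.819 = 7774.9 m.
Between two levels, P₂ = P₁ exp(−Δz/H) with Δz = z₂ − z₁.
Δz = 8100.0 − 201.00 = 7899.0 m; Δz/H = 7899.0/7774.9 = 1.0160.
P₂ = 92800 × exp(−1.0160) = 92800 × 0.36204 = 33597 Pa.

P ≈ 33600 Pa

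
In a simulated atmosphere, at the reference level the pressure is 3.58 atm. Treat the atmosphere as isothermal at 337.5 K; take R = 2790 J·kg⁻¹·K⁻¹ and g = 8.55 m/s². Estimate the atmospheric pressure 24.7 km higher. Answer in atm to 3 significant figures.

P ≈ 2.86 atm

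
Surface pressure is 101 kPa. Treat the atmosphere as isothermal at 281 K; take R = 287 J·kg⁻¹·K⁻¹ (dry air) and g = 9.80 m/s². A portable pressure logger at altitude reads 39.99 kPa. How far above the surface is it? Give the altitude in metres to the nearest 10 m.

z ≈ 7620 m

Scale height: H = RT/g = 287 × 281 / 9.80 = 8229.3 m.
Invert the barometric formula: z = H ln(P₀/P).
P₀/P = 101/39.99 = 2.5256; ln(2.5256) = 0.92648.
z = 8229.3 × 0.92648 = 7624.3 m.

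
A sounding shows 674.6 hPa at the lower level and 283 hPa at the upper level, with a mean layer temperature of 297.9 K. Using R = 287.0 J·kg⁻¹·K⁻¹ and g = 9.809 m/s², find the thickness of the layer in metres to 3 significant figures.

Hypsometric equation: Δz = (R T̄/g) ln(P₁/P₂).
R T̄/g = 287.0 × 297.9 / 9.809 = 8716.2 m.
ln(674.6/283) = ln(2.3837) = 0.86865.
Δz = 8716.2 × 0.86865 = 7571.3 m.

Δz ≈ 7570 m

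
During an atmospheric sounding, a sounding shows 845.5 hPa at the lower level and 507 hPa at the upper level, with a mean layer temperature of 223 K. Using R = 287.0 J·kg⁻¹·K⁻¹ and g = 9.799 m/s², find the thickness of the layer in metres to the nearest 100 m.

Hypsometric equation: Δz = (R T̄/g) ln(P₁/P₂).
R T̄/g = 287.0 × 223 / 9.799 = 6531.4 m.
ln(845.5/507) = ln(1.6677) = 0.51145.
Δz = 6531.4 × 0.51145 = 3340.5 m.

Δz ≈ 3300 m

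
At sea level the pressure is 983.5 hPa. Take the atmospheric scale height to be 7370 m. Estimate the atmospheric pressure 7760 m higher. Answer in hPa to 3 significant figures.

P ≈ 343 hPa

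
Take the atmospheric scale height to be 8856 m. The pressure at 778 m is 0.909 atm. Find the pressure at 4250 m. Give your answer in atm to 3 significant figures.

P ≈ 0.614 atm

Between two levels, P₂ = P₁ exp(−Δz/H) with Δz = z₂ − z₁.
Δz = 4250.0 − 778.00 = 3472.0 m; Δz/H = 3472.0/8856.0 = 0.39205.
P₂ = 0.909 × exp(−0.39205) = 0.909 × 0.67567 = 0.61418 atm.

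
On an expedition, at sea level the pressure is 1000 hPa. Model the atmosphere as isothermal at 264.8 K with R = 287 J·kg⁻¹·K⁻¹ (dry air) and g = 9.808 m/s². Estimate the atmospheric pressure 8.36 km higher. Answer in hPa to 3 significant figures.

P ≈ 340 hPa

Scale height: H = RT/g = 287 × 264.8 / 9.808 = 7748.5 m.
Barometric formula: P = P₀ exp(−z/H).
z/H = 8360.0/7748.5 = 1.0789; exp(−1.0789) = 0.33997.
P = 1000 × 0.33997 = 339.97 hPa.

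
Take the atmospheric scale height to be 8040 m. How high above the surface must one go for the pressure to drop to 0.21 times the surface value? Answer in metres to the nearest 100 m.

Set P/P₀ = exp(−z/H) = 0.21, so z = −H ln(0.21).
−ln(0.21) = 1.5606; z = 8040.0 × 1.5606 = 12547 m.

z ≈ 12500 m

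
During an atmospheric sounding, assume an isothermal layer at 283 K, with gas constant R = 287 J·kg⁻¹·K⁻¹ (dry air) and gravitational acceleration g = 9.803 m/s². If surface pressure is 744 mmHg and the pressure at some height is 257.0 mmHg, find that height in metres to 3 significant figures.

z ≈ 8810 m

Scale height: H = RT/g = 287 × 283 / 9.803 = 8285.3 m.
Invert the barometric formula: z = H ln(P₀/P).
P₀/P = 744/257.0 = 2.8949; ln(2.8949) = 1.0630.
z = 8285.3 × 1.0630 = 8807.3 m.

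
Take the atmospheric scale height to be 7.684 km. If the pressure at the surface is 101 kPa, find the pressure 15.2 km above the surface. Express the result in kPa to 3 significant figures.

P ≈ 14.0 kPa

Barometric formula: P = P₀ exp(−z/H).
z/H = 15200/7684.0 = 1.9781; exp(−1.9781) = 0.13833.
P = 101 × 0.13833 = 13.971 kPa.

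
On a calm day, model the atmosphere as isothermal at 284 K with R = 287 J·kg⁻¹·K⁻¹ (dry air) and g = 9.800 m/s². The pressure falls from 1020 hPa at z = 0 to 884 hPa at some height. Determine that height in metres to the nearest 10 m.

z ≈ 1190 m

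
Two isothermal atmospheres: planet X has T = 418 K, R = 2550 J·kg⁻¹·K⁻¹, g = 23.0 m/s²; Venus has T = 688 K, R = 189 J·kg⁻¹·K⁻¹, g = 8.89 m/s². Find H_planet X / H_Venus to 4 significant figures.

H = RT/g for each body.
H_planet X = 2550 × 418 / 23.0 = 46343 m.
H_Venus = 189 × 688 / 8.89 = 14627 m.
H_planet X/H_Venus = 46343/14627 = 3.1683.

H_planet X/H_Venus ≈ 3.168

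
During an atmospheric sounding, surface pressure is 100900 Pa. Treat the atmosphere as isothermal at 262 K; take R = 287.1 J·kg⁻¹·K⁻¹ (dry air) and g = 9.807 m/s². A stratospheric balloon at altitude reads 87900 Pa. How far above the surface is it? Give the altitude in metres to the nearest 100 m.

Scale height: H = RT/g = 287.1 × 262 / 9.807 = 7670.1 m.
Invert the barometric formula: z = H ln(P₀/P).
P₀/P = 100900/87900 = 1.1479; ln(1.1479) = 0.13793.
z = 7670.1 × 0.13793 = 1057.9 m.

z ≈ 1100 m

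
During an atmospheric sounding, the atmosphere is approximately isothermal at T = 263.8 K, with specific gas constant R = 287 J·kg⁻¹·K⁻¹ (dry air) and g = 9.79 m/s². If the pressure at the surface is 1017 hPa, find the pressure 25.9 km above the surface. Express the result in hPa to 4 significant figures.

Scale height: H = RT/g = 287 × 263.8 / 9.79 = 7733.5 m.
Barometric formula: P = P₀ exp(−z/H).
z/H = 25900/7733.5 = 3.3491; exp(−3.3491) = 0.035116.
P = 1017 × 0.035116 = 35.713 hPa.

P ≈ 35.71 hPa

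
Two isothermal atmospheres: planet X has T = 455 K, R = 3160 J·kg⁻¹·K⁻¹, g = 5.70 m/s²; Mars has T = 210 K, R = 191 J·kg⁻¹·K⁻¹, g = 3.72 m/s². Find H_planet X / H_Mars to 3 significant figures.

H_planet X/H_Mars ≈ 23.4

H = RT/g for each body.
H_planet X = 3160 × 455 / 5.70 = 252250 m.
H_Mars = 191 × 210 / 3.72 = 10782 m.
H_planet X/H_Mars = 252250/10782 = 23.395.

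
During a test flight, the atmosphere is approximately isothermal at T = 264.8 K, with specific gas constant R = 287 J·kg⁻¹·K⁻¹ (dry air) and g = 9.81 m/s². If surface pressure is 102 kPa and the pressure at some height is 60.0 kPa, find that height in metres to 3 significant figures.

Scale height: H = RT/g = 287 × 264.8 / 9.81 = 7747.0 m.
Invert the barometric formula: z = H ln(P₀/P).
P₀/P = 102/60.0 = 1.7000; ln(1.7000) = 0.53063.
z = 7747.0 × 0.53063 = 4110.8 m.

z ≈ 4110 m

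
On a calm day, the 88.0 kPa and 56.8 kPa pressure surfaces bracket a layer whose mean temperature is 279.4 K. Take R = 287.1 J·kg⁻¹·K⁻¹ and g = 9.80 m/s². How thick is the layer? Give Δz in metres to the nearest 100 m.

Δz ≈ 3600 m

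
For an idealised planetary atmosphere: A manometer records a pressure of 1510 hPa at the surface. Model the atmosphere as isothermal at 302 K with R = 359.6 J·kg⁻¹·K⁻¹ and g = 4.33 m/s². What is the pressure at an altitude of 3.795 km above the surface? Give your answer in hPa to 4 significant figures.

Scale height: H = RT/g = 359.6 × 302 / 4.33 = 25081 m.
Barometric formula: P = P₀ exp(−z/H).
z/H = 3795.0/25081 = 0.15131; exp(−0.15131) = 0.85958.
P = 1510 × 0.85958 = 1298.0 hPa.

P ≈ 1298 hPa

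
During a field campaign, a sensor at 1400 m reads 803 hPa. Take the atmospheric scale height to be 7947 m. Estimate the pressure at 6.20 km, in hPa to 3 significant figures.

P ≈ 439 hPa

Between two levels, P₂ = P₁ exp(−Δz/H) with Δz = z₂ − z₁.
Δz = 6200.0 − 1400.0 = 4800.0 m; Δz/H = 4800.0/7947.0 = 0.60400.
P₂ = 803 × exp(−0.60400) = 803 × 0.54662 = 438.94 hPa.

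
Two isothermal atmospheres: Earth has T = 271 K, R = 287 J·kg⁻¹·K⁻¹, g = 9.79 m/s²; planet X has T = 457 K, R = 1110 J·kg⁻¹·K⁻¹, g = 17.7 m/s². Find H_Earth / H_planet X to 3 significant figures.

H_Earth/H_planet X ≈ 0.277

H = RT/g for each body.
H_Earth = 287 × 271 / 9.79 = 7944.5 m.
H_planet X = 1110 × 457 / 17.7 = 28659 m.
H_Earth/H_planet X = 7944.5/28659 = 0.27721.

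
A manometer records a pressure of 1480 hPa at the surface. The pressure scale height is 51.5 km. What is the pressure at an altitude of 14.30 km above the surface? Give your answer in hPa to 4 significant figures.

P ≈ 1121 hPa

Barometric formula: P = P₀ exp(−z/H).
z/H = 14300/51500 = 0.27767; exp(−0.27767) = 0.75755.
P = 1480 × 0.75755 = 1121.2 hPa.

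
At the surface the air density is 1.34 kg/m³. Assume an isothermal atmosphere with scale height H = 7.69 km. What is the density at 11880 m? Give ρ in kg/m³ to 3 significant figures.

ρ ≈ 0.286 kg/m³

In an isothermal atmosphere, density decays like pressure: ρ = ρ₀ exp(−z/H).
z/H = 11880/7690.0 = 1.5449; exp(−1.5449) = 0.21333.
ρ = 1.34 × 0.21333 = 0.28586 kg/m³.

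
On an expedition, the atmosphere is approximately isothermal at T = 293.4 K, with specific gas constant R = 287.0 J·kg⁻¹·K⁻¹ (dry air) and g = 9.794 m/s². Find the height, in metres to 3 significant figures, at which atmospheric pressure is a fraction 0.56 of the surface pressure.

z ≈ 4990 m

Scale height: H = RT/g = 287.0 × 293.4 / 9.794 = 8597.7 m.
Set P/P₀ = exp(−z/H) = 0.56, so z = −H ln(0.56).
−ln(0.56) = 0.57982; z = 8597.7 × 0.57982 = 4985.1 m.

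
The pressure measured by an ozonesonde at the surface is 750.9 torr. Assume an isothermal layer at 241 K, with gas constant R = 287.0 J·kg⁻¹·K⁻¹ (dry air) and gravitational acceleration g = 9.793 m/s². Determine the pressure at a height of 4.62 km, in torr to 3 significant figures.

Scale height: H = RT/g = 287.0 × 241 / 9.793 = 7062.9 m.
Barometric formula: P = P₀ exp(−z/H).
z/H = 4620.0/7062.9 = 0.65412; exp(−0.65412) = 0.51990.
P = 750.9 × 0.51990 = 390.39 torr.

P ≈ 390 torr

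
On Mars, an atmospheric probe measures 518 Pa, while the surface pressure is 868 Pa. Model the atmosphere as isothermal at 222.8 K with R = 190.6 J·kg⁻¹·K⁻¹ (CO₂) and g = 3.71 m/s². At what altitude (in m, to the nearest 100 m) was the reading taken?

z ≈ 5900 m

Scale height: H = RT/g = 190.6 × 222.8 / 3.71 = 11446 m.
Invert the barometric formula: z = H ln(P₀/P).
P₀/P = 868/518 = 1.6757; ln(1.6757) = 0.51623.
z = 11446 × 0.51623 = 5908.8 m.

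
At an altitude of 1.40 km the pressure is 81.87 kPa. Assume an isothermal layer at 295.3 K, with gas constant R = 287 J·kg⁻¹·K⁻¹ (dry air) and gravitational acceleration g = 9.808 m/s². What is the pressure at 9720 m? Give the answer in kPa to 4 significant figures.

P ≈ 31.26 kPa

Scale height: H = RT/g = 287 × 295.3 / 9.808 = 8641.0 m.
Between two levels, P₂ = P₁ exp(−Δz/H) with Δz = z₂ − z₁.
Δz = 9720.0 − 1400.0 = 8320.0 m; Δz/H = 8320.0/8641.0 = 0.96285.
P₂ = 81.87 × exp(−0.96285) = 81.87 × 0.38180 = 31.258 kPa.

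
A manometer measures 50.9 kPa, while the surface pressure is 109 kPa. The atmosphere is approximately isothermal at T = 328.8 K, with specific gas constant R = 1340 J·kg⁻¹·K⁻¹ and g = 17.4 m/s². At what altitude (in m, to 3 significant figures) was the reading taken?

Scale height: H = RT/g = 1340 × 328.8 / 17.4 = 25321 m.
Invert the barometric formula: z = H ln(P₀/P).
P₀/P = 109/50.9 = 2.1415; ln(2.1415) = 0.76151.
z = 25321 × 0.76151 = 19282 m.

z ≈ 19300 m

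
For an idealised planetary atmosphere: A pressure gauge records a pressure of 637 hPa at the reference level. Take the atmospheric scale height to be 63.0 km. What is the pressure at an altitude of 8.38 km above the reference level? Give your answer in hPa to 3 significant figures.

P ≈ 558 hPa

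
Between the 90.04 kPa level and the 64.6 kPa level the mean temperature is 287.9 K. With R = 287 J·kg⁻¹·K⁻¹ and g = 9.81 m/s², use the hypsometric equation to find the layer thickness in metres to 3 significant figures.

Hypsometric equation: Δz = (R T̄/g) ln(P₁/P₂).
R T̄/g = 287 × 287.9 / 9.81 = 8422.8 m.
ln(90.04/64.6) = ln(1.3938) = 0.33203.
Δz = 8422.8 × 0.33203 = 2796.6 m.

Δz ≈ 2800 m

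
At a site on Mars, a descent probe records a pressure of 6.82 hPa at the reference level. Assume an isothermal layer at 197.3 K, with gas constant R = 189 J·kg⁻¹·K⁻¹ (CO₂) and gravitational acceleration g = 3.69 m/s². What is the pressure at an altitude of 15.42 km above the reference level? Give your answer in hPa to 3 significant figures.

Scale height: H = RT/g = 189 × 197.3 / 3.69 = 10106 m.
Barometric formula: P = P₀ exp(−z/H).
z/H = 15420/10106 = 1.5258; exp(−1.5258) = 0.21745.
P = 6.82 × 0.21745 = 1.4830 hPa.

P ≈ 1.48 hPa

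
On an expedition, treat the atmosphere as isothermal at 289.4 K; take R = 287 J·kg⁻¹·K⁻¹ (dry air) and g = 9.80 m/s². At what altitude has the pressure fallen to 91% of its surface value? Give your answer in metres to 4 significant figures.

z ≈ 799.3 m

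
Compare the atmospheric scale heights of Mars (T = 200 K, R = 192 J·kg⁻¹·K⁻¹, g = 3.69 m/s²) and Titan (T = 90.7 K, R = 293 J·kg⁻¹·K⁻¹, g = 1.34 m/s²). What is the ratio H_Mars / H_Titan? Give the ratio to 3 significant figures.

H_Mars/H_Titan ≈ 0.525

H = RT/g for each body.
H_Mars = 192 × 200 / 3.69 = 10407 m.
H_Titan = 293 × 90.7 / 1.34 = 19832 m.
H_Mars/H_Titan = 10407/19832 = 0.52476.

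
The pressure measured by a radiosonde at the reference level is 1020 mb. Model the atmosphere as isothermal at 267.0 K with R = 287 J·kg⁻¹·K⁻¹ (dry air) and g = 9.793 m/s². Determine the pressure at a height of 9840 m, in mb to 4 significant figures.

P ≈ 290.0 mb

Scale height: H = RT/g = 287 × 267.0 / 9.793 = 7824.9 m.
Barometric formula: P = P₀ exp(−z/H).
z/H = 9840.0/7824.9 = 1.2575; exp(−1.2575) = 0.28436.
P = 1020 × 0.28436 = 290.05 mb.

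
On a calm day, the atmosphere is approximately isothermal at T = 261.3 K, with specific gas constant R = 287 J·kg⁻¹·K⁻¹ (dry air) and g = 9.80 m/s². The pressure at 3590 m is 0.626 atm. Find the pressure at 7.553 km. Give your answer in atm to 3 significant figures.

P ≈ 0.373 atm

Scale height: H = RT/g = 287 × 261.3 / 9.80 = 7652.4 m.
Between two levels, P₂ = P₁ exp(−Δz/H) with Δz = z₂ − z₁.
Δz = 7553.0 − 3590.0 = 3963.0 m; Δz/H = 3963.0/7652.4 = 0.51788.
P₂ = 0.626 × exp(−0.51788) = 0.626 × 0.59578 = 0.37296 atm.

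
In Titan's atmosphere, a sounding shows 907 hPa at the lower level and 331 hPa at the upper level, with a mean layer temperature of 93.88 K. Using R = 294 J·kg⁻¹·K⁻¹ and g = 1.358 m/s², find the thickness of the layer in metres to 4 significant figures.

Δz ≈ 20490 m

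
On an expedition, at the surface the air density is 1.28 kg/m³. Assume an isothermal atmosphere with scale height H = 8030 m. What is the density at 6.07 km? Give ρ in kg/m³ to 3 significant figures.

In an isothermal atmosphere, density decays like pressure: ρ = ρ₀ exp(−z/H).
z/H = 6070.0/8030.0 = 0.75592; exp(−0.75592) = 0.46958.
ρ = 1.28 × 0.46958 = 0.60106 kg/m³.

ρ ≈ 0.601 kg/m³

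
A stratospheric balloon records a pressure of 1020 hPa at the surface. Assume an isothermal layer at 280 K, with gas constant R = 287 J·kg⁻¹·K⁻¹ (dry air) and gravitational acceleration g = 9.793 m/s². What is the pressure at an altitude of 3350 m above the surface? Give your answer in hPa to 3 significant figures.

P ≈ 678 hPa

Scale height: H = RT/g = 287 × 280 / 9.793 = 8205.9 m.
Barometric formula: P = P₀ exp(−z/H).
z/H = 3350.0/8205.9 = 0.40824; exp(−0.40824) = 0.66482.
P = 1020 × 0.66482 = 678.12 hPa.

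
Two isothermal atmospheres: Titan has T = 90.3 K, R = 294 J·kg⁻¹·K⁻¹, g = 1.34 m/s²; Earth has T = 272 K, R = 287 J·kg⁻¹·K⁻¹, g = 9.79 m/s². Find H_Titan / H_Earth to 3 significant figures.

H_Titan/H_Earth ≈ 2.48

H = RT/g for each body.
H_Titan = 294 × 90.3 / 1.34 = 19812 m.
H_Earth = 287 × 272 / 9.79 = 7973.9 m.
H_Titan/H_Earth = 19812/7973.9 = 2.4846.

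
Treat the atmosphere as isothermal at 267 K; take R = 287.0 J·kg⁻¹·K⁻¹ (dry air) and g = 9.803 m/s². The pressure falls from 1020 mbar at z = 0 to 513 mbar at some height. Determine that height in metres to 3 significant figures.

Scale height: H = RT/g = 287.0 × 267 / 9.803 = 7816.9 m.
Invert the barometric formula: z = H ln(P₀/P).
P₀/P = 1020/513 = 1.9883; ln(1.9883) = 0.68728.
z = 7816.9 × 0.68728 = 5372.4 m.

z ≈ 5370 m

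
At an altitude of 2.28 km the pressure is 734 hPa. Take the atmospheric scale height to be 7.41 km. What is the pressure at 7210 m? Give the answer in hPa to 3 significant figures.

P ≈ 377 hPa

Between two levels, P₂ = P₁ exp(−Δz/H) with Δz = z₂ − z₁.
Δz = 7210.0 − 2280.0 = 4930.0 m; Δz/H = 4930.0/7410.0 = 0.66532.
P₂ = 734 × exp(−0.66532) = 734 × 0.51411 = 377.36 hPa.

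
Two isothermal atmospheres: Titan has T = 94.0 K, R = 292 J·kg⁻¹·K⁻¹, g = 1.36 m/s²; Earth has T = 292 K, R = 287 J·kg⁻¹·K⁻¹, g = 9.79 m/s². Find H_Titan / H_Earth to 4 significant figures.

H_Titan/H_Earth ≈ 2.358

H = RT/g for each body.
H_Titan = 292 × 94.0 / 1.36 = 20182 m.
H_Earth = 287 × 292 / 9.79 = 8560.2 m.
H_Titan/H_Earth = 20182/8560.2 = 2.3577.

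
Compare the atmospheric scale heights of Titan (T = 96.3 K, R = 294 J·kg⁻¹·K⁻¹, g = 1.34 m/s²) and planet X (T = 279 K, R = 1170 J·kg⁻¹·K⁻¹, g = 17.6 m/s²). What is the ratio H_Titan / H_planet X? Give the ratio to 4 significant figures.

H_Titan/H_planet X ≈ 1.139

H = RT/g for each body.
H_Titan = 294 × 96.3 / 1.34 = 21129 m.
H_planet X = 1170 × 279 / 17.6 = 18547 m.
H_Titan/H_planet X = 21129/18547 = 1.1392.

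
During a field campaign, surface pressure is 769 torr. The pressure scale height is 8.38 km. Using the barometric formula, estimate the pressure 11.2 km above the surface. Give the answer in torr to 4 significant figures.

Barometric formula: P = P₀ exp(−z/H).
z/H = 11200/8380.0 = 1.3365; exp(−1.3365) = 0.26276.
P = 769 × 0.26276 = 202.06 torr.

P ≈ 202.1 torr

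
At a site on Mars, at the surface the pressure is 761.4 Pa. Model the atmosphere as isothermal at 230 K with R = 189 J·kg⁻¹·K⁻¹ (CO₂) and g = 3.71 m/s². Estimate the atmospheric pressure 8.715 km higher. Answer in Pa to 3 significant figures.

Scale height: H = RT/g = 189 × 230 / 3.71 = 11717 m.
Barometric formula: P = P₀ exp(−z/H).
z/H = 8715.0/11717 = 0.74379; exp(−0.74379) = 0.47531.
P = 761.4 × 0.47531 = 361.90 Pa.

P ≈ 362 Pa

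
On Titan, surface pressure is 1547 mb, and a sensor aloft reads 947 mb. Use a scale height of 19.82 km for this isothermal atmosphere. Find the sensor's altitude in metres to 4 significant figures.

Invert the barometric formula: z = H ln(P₀/P).
P₀/P = 1547/947 = 1.6336; ln(1.6336) = 0.49079.
z = 19820 × 0.49079 = 9727.5 m.

z ≈ 9727 m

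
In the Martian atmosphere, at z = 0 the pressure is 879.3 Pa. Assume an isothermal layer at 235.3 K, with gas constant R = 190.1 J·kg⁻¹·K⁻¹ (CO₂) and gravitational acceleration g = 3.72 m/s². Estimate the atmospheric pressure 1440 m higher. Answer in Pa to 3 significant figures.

Scale height: H = RT/g = 190.1 × 235.3 / 3.72 = 12024 m.
Barometric formula: P = P₀ exp(−z/H).
z/H = 1440.0/12024 = 0.11976; exp(−0.11976) = 0.88713.
P = 879.3 × 0.88713 = 780.05 Pa.

P ≈ 780 Pa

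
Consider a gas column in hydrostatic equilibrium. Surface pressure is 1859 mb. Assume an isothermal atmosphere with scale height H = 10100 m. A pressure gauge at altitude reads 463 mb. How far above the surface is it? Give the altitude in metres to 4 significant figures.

Invert the barometric formula: z = H ln(P₀/P).
P₀/P = 1859/463 = 4.0151; ln(4.0151) = 1.3901.
z = 10100 × 1.3901 = 14040 m.

z ≈ 14040 m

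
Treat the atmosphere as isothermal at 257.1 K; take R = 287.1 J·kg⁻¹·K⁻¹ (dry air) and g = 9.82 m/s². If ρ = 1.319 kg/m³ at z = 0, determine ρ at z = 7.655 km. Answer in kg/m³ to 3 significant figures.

ρ ≈ 0.476 kg/m³

Scale height: H = RT/g = 287.1 × 257.1 / 9.82 = 7516.6 m.
In an isothermal atmosphere, density decays like pressure: ρ = ρ₀ exp(−z/H).
z/H = 7655.0/7516.6 = 1.0184; exp(−1.0184) = 0.36117.
ρ = 1.319 × 0.36117 = 0.47638 kg/m³.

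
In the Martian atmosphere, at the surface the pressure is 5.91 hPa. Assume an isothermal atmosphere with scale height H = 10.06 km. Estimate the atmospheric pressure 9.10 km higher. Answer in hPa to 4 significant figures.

P ≈ 2.392 hPa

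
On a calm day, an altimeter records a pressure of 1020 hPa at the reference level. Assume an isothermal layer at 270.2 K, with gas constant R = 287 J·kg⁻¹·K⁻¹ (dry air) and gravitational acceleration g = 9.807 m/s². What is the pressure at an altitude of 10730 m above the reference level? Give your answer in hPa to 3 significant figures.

Scale height: H = RT/g = 287 × 270.2 / 9.807 = 7907.4 m.
Barometric formula: P = P₀ exp(−z/H).
z/H = 10730/7907.4 = 1.3570; exp(−1.3570) = 0.25743.
P = 1020 × 0.25743 = 262.58 hPa.

P ≈ 263 hPa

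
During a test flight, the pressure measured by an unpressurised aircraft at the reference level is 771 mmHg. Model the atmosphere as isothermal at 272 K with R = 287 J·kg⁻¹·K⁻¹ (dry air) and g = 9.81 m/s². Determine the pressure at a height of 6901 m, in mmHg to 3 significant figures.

P ≈ 324 mmHg

Scale height: H = RT/g = 287 × 272 / 9.81 = 7957.6 m.
Barometric formula: P = P₀ exp(−z/H).
z/H = 6901.0/7957.6 = 0.86722; exp(−0.86722) = 0.42012.
P = 771 × 0.42012 = 323.91 mmHg.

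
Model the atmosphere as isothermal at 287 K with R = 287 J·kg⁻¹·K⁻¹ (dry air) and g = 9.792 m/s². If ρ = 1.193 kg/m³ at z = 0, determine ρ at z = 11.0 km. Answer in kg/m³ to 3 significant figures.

Scale height: H = RT/g = 287 × 287 / 9.792 = 8411.9 m.
In an isothermal atmosphere, density decays like pressure: ρ = ρ₀ exp(−z/H).
z/H = 11000/8411.9 = 1.3077; exp(−1.3077) = 0.27044.
ρ = 1.193 × 0.27044 = 0.32263 kg/m³.

ρ ≈ 0.323 kg/m³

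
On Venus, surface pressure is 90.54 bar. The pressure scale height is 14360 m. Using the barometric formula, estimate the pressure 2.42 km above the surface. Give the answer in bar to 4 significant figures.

Barometric formula: P = P₀ exp(−z/H).
z/H = 2420.0/14360 = 0.16852; exp(−0.16852) = 0.84491.
P = 90.54 × 0.84491 = 76.498 bar.

P ≈ 76.50 bar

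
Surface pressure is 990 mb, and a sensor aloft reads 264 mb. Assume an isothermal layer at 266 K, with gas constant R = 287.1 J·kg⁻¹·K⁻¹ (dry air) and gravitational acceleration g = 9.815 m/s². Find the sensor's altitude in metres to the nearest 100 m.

z ≈ 10300 m

Scale height: H = RT/g = 287.1 × 266 / 9.815 = 7780.8 m.
Invert the barometric formula: z = H ln(P₀/P).
P₀/P = 990/264 = 3.7500; ln(3.7500) = 1.3218.
z = 7780.8 × 1.3218 = 10285 m.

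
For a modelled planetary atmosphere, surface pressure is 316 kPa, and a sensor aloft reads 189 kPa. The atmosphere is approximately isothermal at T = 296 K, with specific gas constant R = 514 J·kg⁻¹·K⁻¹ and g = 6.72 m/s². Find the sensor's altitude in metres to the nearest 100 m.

Scale height: H = RT/g = 514 × 296 / 6.72 = 22640 m.
Invert the barometric formula: z = H ln(P₀/P).
P₀/P = 316/189 = 1.6720; ln(1.6720) = 0.51402.
z = 22640 × 0.51402 = 11637 m.

z ≈ 11600 m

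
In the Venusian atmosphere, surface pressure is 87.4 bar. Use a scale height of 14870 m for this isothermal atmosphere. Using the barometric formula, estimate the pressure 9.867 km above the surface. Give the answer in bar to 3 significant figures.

Barometric formula: P = P₀ exp(−z/H).
z/H = 9867.0/14870 = 0.66355; exp(−0.66355) = 0.51502.
P = 87.4 × 0.51502 = 45.013 bar.

P ≈ 45.0 bar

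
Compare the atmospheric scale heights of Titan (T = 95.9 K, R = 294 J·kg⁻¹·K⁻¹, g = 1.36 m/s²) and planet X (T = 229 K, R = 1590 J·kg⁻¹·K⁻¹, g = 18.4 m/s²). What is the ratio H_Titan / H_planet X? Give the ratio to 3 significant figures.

H_Titan/H_planet X ≈ 1.05

H = RT/g for each body.
H_Titan = 294 × 95.9 / 1.36 = 20731 m.
H_planet X = 1590 × 229 / 18.4 = 19789 m.
H_Titan/H_planet X = 20731/19789 = 1.0476.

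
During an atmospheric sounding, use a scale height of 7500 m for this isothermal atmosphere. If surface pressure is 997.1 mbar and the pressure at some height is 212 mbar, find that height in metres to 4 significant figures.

z ≈ 11610 m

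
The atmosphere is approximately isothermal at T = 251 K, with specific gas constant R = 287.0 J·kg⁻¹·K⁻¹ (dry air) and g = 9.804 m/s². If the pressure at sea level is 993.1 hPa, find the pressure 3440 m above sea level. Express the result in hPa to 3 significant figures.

P ≈ 622 hPa

Scale height: H = RT/g = 287.0 × 251 / 9.804 = 7347.7 m.
Barometric formula: P = P₀ exp(−z/H).
z/H = 3440.0/7347.7 = 0.46817; exp(−0.46817) = 0.62615.
P = 993.1 × 0.62615 = 621.83 hPa.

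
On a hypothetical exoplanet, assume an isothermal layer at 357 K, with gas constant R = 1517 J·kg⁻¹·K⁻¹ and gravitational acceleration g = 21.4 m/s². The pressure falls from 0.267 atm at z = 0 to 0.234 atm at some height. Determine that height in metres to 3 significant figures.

Scale height: H = RT/g = 1517 × 357 / 21.4 = 25307 m.
Invert the barometric formula: z = H ln(P₀/P).
P₀/P = 0.267/0.234 = 1.1410; ln(1.1410) = 0.13191.
z = 25307 × 0.13191 = 3338.2 m.

z ≈ 3340 m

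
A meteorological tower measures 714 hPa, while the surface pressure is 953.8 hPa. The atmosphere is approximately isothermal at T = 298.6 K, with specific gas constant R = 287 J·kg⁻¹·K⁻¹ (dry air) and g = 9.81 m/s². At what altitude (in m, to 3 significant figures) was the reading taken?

z ≈ 2530 m

Scale height: H = RT/g = 287 × 298.6 / 9.81 = 8735.8 m.
Invert the barometric formula: z = H ln(P₀/P).
P₀/P = 953.8/714 = 1.3359; ln(1.3359) = 0.28961.
z = 8735.8 × 0.28961 = 2530.0 m.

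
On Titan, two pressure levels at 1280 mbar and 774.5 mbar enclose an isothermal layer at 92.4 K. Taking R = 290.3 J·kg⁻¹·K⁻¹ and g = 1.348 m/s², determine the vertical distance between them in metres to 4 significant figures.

Hypsometric equation: Δz = (R T̄/g) ln(P₁/P₂).
R T̄/g = 290.3 × 92.4 / 1.348 = 19899 m.
ln(1280/774.5) = ln(1.6527) = 0.50241.
Δz = 19899 × 0.50241 = 9997.5 m.

Δz ≈ 9997 m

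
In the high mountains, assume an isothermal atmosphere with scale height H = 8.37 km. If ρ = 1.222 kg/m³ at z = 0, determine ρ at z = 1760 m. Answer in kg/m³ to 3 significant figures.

In an isothermal atmosphere, density decays like pressure: ρ = ρ₀ exp(−z/H).
z/H = 1760.0/8370.0 = 0.21027; exp(−0.21027) = 0.81037.
ρ = 1.222 × 0.81037 = 0.99027 kg/m³.

ρ ≈ 0.990 kg/m³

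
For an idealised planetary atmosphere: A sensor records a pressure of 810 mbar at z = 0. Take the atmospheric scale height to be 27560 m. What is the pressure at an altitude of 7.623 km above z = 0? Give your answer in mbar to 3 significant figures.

P ≈ 614 mbar

Barometric formula: P = P₀ exp(−z/H).
z/H = 7623.0/27560 = 0.27660; exp(−0.27660) = 0.75836.
P = 810 × 0.75836 = 614.27 mbar.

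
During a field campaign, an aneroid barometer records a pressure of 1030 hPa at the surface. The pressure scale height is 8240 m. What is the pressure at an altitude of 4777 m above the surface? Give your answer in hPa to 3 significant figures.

P ≈ 577 hPa

Barometric formula: P = P₀ exp(−z/H).
z/H = 4777.0/8240.0 = 0.57973; exp(−0.57973) = 0.56005.
P = 1030 × 0.56005 = 576.85 hPa.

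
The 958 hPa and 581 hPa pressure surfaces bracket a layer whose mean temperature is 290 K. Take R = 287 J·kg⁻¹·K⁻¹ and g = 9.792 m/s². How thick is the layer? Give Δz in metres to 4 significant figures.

Δz ≈ 4251 m

Hypsometric equation: Δz = (R T̄/g) ln(P₁/P₂).
R T̄/g = 287 × 290 / 9.792 = 8499.8 m.
ln(958/581) = ln(1.6489) = 0.50011.
Δz = 8499.8 × 0.50011 = 4250.8 m.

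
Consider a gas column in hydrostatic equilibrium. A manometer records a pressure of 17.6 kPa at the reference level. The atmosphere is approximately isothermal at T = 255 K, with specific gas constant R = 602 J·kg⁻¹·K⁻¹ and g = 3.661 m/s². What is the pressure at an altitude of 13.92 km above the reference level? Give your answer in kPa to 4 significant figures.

P ≈ 12.63 kPa

Scale height: H = RT/g = 602 × 255 / 3.661 = 41931 m.
Barometric formula: P = P₀ exp(−z/H).
z/H = 13920/41931 = 0.33197; exp(−0.33197) = 0.71751.
P = 17.6 × 0.71751 = 12.628 kPa.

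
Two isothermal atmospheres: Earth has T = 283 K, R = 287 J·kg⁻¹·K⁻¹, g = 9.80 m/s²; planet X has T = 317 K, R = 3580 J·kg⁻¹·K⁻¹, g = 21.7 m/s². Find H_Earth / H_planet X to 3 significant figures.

H_Earth/H_planet X ≈ 0.158

H = RT/g for each body.
H_Earth = 287 × 283 / 9.80 = 8287.9 m.
H_planet X = 3580 × 317 / 21.7 = 52298 m.
H_Earth/H_planet X = 8287.9/52298 = 0.15847.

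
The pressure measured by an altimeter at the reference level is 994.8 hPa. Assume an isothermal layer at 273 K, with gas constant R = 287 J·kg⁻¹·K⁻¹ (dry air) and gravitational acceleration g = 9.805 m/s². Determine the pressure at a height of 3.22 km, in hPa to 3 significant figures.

P ≈ 665 hPa

Scale height: H = RT/g = 287 × 273 / 9.805 = 7990.9 m.
Barometric formula: P = P₀ exp(−z/H).
z/H = 3220.0/7990.9 = 0.40296; exp(−0.40296) = 0.66834.
P = 994.8 × 0.66834 = 664.86 hPa.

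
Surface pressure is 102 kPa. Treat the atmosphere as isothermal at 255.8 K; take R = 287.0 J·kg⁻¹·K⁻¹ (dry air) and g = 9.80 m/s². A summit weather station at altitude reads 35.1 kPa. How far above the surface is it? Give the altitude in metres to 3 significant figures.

z ≈ 7990 m

Scale height: H = RT/g = 287.0 × 255.8 / 9.80 = 7491.3 m.
Invert the barometric formula: z = H ln(P₀/P).
P₀/P = 102/35.1 = 2.9060; ln(2.9060) = 1.0668.
z = 7491.3 × 1.0668 = 7991.7 m.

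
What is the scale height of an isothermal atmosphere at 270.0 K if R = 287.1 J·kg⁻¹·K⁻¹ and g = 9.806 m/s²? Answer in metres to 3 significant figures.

The scale height of an isothermal atmosphere is H = RT/g.
H = 287.1 × 270.0 / 9.806 = 77517/9.806 = 7905.1 m.

H ≈ 7910 m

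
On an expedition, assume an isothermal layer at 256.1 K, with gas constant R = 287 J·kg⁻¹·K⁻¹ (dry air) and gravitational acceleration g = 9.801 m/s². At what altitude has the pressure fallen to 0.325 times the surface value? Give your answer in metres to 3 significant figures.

z ≈ 8430 m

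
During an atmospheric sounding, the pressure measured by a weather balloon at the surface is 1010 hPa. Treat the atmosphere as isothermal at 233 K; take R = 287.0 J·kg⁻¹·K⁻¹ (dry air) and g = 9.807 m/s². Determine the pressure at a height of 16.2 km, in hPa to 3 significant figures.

P ≈ 93.9 hPa

Scale height: H = RT/g = 287.0 × 233 / 9.807 = 6818.7 m.
Barometric formula: P = P₀ exp(−z/H).
z/H = 16200/6818.7 = 2.3758; exp(−2.3758) = 0.092940.
P = 1010 × 0.092940 = 93.869 hPa.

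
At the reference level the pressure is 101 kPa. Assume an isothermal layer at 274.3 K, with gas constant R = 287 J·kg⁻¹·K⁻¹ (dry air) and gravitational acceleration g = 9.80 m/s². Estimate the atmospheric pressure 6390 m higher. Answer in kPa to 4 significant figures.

Scale height: H = RT/g = 287 × 274.3 / 9.80 = 8033.1 m.
Barometric formula: P = P₀ exp(−z/H).
z/H = 6390.0/8033.1 = 0.79546; exp(−0.79546) = 0.45137.
P = 101 × 0.45137 = 45.588 kPa.

P ≈ 45.59 kPa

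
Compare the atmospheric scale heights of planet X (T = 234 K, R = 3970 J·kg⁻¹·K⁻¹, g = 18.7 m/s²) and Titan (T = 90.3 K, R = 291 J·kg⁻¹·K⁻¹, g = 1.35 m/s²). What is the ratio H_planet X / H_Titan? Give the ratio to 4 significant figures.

H = RT/g for each body.
H_planet X = 3970 × 234 / 18.7 = 49678 m.
H_Titan = 291 × 90.3 / 1.35 = 19465 m.
H_planet X/H_Titan = 49678/19465 = 2.5522.

H_planet X/H_Titan ≈ 2.552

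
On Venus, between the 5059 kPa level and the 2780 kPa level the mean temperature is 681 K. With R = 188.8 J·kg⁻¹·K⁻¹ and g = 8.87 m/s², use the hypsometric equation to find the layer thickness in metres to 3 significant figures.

Δz ≈ 8680 m

Hypsometric equation: Δz = (R T̄/g) ln(P₁/P₂).
R T̄/g = 188.8 × 681 / 8.87 = 14495 m.
ln(5059/2780) = ln(1.8198) = 0.59873.
Δz = 14495 × 0.59873 = 8678.6 m.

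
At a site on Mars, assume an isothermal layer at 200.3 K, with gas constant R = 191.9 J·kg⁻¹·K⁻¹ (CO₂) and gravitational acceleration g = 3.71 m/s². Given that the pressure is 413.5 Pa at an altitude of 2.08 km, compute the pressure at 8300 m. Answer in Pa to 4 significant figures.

Scale height: H = RT/g = 191.9 × 200.3 / 3.71 = 10361 m.
Between two levels, P₂ = P₁ exp(−Δz/H) with Δz = z₂ − z₁.
Δz = 8300.0 − 2080.0 = 6220.0 m; Δz/H = 6220.0/10361 = 0.60033.
P₂ = 413.5 × exp(−0.60033) = 413.5 × 0.54863 = 226.86 Pa.

P ≈ 226.9 Pa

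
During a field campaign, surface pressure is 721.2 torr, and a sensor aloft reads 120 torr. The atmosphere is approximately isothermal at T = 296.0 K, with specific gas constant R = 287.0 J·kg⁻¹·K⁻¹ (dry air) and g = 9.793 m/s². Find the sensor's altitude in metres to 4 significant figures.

z ≈ 15560 m

Scale height: H = RT/g = 287.0 × 296.0 / 9.793 = 8674.8 m.
Invert the barometric formula: z = H ln(P₀/P).
P₀/P = 721.2/120 = 6.0100; ln(6.0100) = 1.7934.
z = 8674.8 × 1.7934 = 15557 m.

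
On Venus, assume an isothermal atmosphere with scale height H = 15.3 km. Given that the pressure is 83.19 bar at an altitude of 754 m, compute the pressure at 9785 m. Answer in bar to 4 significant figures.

Between two levels, P₂ = P₁ exp(−Δz/H) with Δz = z₂ − z₁.
Δz = 9785.0 − 754.00 = 9031.0 m; Δz/H = 9031.0/15300 = 0.59026.
P₂ = 83.19 × exp(−0.59026) = 83.19 × 0.55418 = 46.102 bar.

P ≈ 46.10 bar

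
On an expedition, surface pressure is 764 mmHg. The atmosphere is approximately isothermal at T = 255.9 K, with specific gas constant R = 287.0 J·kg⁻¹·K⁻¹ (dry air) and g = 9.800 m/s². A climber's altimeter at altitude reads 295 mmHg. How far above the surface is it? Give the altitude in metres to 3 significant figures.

z ≈ 7130 m

Scale height: H = RT/g = 287.0 × 255.9 / 9.800 = 7494.2 m.
Invert the barometric formula: z = H ln(P₀/P).
P₀/P = 764/295 = 2.5898; ln(2.5898) = 0.95158.
z = 7494.2 × 0.95158 = 7131.3 m.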